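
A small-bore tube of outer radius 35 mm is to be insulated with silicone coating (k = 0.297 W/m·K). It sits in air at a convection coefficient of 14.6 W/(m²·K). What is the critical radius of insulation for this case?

r_cr ≈ 20.3 mm

For a cylinder r_cr = k/h = 0.297/14.6
r_cr = 20.3 mm; since the bare radius (35 mm) is above r_cr, any added insulation will reduce heat loss.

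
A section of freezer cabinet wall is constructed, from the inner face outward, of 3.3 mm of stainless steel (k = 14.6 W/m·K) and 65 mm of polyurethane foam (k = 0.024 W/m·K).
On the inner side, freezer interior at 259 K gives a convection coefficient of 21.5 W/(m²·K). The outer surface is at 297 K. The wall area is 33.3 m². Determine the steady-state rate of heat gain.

Model the wall as resistances in series:
R_inner film = 1/(h_i·A) = 1/(21.5×33.3) = 0.001397 K/W
R_stainless steel = L/(kA) = 0.0033/(14.6×33.3) = 6.788×10^-6 K/W
R_polyurethane foam = L/(kA) = 0.065/(0.024×33.3) = 0.08133 K/W
R_total = 0.08273 K/W
Q = ΔT / R_total = 38 / 0.08273

Q ≈ 459 W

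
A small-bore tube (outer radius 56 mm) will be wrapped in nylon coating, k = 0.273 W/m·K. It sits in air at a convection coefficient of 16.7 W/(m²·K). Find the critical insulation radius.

r_cr ≈ 16.3 mm

For a cylinder r_cr = k/h = 0.273/16.7
r_cr = 16.3 mm; since the bare radius (56 mm) is above r_cr, any added insulation will reduce heat loss.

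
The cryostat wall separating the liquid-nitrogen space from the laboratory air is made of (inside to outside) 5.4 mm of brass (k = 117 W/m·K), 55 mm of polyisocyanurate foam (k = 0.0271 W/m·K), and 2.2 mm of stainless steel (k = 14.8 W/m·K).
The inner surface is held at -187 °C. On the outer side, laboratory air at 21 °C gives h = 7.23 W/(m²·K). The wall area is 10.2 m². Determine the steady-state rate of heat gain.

Q ≈ 979 W

Series thermal resistances:
R_brass = L/(kA) = 0.0054/(117×10.2) = 4.525×10^-6 K/W
R_polyisocyanurate foam = L/(kA) = 0.055/(0.0271×10.2) = 0.199 K/W
R_stainless steel = L/(kA) = 0.0022/(14.8×10.2) = 1.457×10^-5 K/W
R_outer film = 1/(h_o·A) = 1/(7.23×10.2) = 0.01356 K/W
R_total = 0.2126 K/W
Q = ΔT / R_total = 208 / 0.2126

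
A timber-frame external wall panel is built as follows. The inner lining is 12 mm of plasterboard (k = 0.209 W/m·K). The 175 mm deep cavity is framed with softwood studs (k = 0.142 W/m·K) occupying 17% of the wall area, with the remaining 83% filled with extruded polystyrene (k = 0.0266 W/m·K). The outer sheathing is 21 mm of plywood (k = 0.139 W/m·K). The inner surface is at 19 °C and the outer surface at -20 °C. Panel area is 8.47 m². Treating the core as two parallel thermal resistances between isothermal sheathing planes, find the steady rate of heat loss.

Sheathing layers in series; stud and cavity paths in parallel between them.
R_inner = 0.012/(0.209×8.47) = 0.006779 K/W
R_stud  = 0.175/(0.142×0.17×8.47) = 0.8559 K/W
R_cav   = 0.175/(0.0266×0.83×8.47) = 0.9358 K/W
1/R_core = 1/R_stud + 1/R_cav → R_core = 0.447 K/W
R_outer = 0.021/(0.139×8.47) = 0.01784 K/W
R_total = 0.4717 K/W
Q = ΔT/R_total = 39/0.4717

Q ≈ 82.7 W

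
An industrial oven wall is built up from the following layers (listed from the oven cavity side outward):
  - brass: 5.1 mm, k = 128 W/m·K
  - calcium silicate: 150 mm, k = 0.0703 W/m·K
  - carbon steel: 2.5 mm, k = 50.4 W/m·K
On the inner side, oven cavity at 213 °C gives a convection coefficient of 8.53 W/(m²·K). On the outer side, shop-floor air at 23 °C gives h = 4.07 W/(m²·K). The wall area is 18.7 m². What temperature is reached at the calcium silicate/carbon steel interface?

Using the resistance-network approach (series):
R_inner film = 1/(h_i·A) = 1/(8.53×18.7) = 0.006269 K/W
R_brass = L/(kA) = 0.0051/(128×18.7) = 2.131×10^-6 K/W
R_calcium silicate = L/(kA) = 0.15/(0.0703×18.7) = 0.1141 K/W
R_carbon steel = L/(kA) = 0.0025/(50.4×18.7) = 2.653×10^-6 K/W
R_outer film = 1/(h_o·A) = 1/(4.07×18.7) = 0.01314 K/W
R_total = 0.1335 K/W;  Q = ΔT/R_total = 190/0.1335 = 1423 W
T_interface = T_inner − Q·ΣR(inner→interface) = 213 − 1420×0.1204

T ≈ 41.7 °C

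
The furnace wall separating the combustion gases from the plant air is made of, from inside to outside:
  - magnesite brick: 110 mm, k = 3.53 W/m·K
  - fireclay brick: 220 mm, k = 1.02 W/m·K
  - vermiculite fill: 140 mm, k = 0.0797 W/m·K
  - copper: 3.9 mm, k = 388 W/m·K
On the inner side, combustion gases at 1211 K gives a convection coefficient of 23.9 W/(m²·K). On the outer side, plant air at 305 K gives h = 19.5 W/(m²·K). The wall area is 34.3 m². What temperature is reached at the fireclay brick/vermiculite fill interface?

T ≈ 1090 K

Using the resistance-network approach (series):
R_inner film = 1/(h_i·A) = 1/(23.9×34.3) = 0.00122 K/W
R_magnesite brick = L/(kA) = 0.11/(3.53×34.3) = 9.085×10^-4 K/W
R_fireclay brick = L/(kA) = 0.22/(1.02×34.3) = 0.006288 K/W
R_vermiculite fill = L/(kA) = 0.14/(0.0797×34.3) = 0.05121 K/W
R_copper = L/(kA) = 0.0039/(388×34.3) = 2.93×10^-7 K/W
R_outer film = 1/(h_o·A) = 1/(19.5×34.3) = 0.001495 K/W
R_total = 0.06112 K/W;  Q = ΔT/R_total = 906/0.06112 = 14820 W
T_interface = T_inner − Q·ΣR(inner→interface) = 1211 − 14800×0.008417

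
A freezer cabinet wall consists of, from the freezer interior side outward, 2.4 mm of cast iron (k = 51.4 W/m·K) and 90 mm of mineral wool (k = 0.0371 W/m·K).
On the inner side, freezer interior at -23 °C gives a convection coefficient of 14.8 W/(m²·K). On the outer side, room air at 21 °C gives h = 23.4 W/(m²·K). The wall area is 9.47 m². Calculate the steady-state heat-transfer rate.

Q ≈ 164 W

Model the wall as resistances in series:
R_inner film = 1/(h_i·A) = 1/(14.8×9.47) = 0.007135 K/W
R_cast iron = L/(kA) = 0.0024/(51.4×9.47) = 4.931×10^-6 K/W
R_mineral wool = L/(kA) = 0.09/(0.0371×9.47) = 0.2562 K/W
R_outer film = 1/(h_o·A) = 1/(23.4×9.47) = 0.004513 K/W
R_total = 0.2678 K/W
Q = ΔT / R_total = 44 / 0.2678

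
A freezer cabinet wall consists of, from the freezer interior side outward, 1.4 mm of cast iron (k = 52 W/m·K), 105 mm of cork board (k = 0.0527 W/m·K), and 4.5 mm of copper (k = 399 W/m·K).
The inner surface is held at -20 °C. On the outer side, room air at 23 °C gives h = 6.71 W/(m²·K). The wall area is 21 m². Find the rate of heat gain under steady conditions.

Q ≈ 422 W

Series thermal resistances:
R_cast iron = L/(kA) = 0.0014/(52×21) = 1.282×10^-6 K/W
R_cork board = L/(kA) = 0.105/(0.0527×21) = 0.09488 K/W
R_copper = L/(kA) = 0.0045/(399×21) = 5.371×10^-7 K/W
R_outer film = 1/(h_o·A) = 1/(6.71×21) = 0.007097 K/W
R_total = 0.102 K/W
Q = ΔT / R_total = 43 / 0.102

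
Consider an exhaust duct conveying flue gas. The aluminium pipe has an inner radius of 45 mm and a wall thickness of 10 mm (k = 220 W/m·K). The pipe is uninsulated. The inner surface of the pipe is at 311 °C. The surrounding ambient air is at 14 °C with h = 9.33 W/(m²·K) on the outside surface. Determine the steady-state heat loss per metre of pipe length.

q′ ≈ 957 W/m

Per-layer cylindrical resistances, series-summed:
R_aluminium pipe wall = ln(55/45)/(2π×220×1) = 1.452×10^-4 K/W
R_outer film = 1/(h_o·2πr_oL) = 1/(9.33×2π×0.055×1) = 0.3102 K/W
R_total = 0.3103 K/W
Q = ΔT/R_total = 297/0.3103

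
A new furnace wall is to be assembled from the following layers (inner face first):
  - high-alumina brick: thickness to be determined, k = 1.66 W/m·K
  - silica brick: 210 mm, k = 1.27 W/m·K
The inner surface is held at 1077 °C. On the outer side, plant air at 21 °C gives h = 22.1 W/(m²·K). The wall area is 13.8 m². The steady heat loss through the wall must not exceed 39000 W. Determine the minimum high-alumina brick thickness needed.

L ≈ 271 mm

Using the resistance-network approach (series):
R_silica brick = L/(kA) = 0.21/(1.27×13.8) = 0.01198 K/W
R_outer film = 1/(h_o·A) = 1/(22.1×13.8) = 0.003279 K/W
Sum of the known resistances R_other = 0.01526 K/W
Required total resistance R_tot = ΔT/Q_allow = 1056/39000 = 0.02708 K/W
R_high-alumina brick = R_tot − R_other = 0.01182 K/W
L = R·k·A = 0.01182×1.66×13.8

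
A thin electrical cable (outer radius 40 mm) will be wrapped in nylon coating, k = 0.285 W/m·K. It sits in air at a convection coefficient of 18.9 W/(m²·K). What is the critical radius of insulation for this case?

r_cr ≈ 15.1 mm

For a cylinder r_cr = k/h = 0.285/18.9
r_cr = 15.1 mm; since the bare radius (40 mm) is above r_cr, any added insulation will reduce heat loss.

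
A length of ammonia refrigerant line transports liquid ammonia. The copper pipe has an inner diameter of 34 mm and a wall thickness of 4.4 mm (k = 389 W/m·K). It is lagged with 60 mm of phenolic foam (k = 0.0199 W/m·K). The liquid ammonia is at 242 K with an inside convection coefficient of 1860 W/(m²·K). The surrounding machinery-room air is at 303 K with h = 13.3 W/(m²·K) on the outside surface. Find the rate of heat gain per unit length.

Radial resistances (cylindrical: R_cond = ln(r_o/r_i)/(2πkL), R_conv = 1/(h·2πrL)):
R_inner film = 1/(h_i·2πr₁L) = 1/(1860×2π×0.017×1) = 0.005033 K/W
R_copper pipe wall = ln(21.4/17)/(2π×389×1) = 9.417×10^-5 K/W
R_phenolic foam = ln(81.4/21.4)/(2π×0.0199×1) = 10.68 K/W
R_outer film = 1/(h_o·2πr_oL) = 1/(13.3×2π×0.0814×1) = 0.147 K/W
R_total = 10.84 K/W
Q = ΔT/R_total = 61/10.84

q′ ≈ 5.63 W/m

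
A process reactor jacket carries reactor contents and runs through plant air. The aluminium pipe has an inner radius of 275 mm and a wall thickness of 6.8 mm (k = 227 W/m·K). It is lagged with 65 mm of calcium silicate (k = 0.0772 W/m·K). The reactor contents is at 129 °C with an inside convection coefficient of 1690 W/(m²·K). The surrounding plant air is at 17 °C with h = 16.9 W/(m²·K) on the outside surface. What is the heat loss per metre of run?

Cylindrical conduction, so R = ln(r₂/r₁)/(2πkL) per layer, in series:
R_inner film = 1/(h_i·2πr₁L) = 1/(1690×2π×0.275×1) = 3.425×10^-4 K/W
R_aluminium pipe wall = ln(281.8/275)/(2π×227×1) = 1.713×10^-5 K/W
R_calcium silicate = ln(346.8/281.8)/(2π×0.0772×1) = 0.4279 K/W
R_outer film = 1/(h_o·2πr_oL) = 1/(16.9×2π×0.3468×1) = 0.02716 K/W
R_total = 0.4554 K/W
Q = ΔT/R_total = 112/0.4554

q′ ≈ 246 W/m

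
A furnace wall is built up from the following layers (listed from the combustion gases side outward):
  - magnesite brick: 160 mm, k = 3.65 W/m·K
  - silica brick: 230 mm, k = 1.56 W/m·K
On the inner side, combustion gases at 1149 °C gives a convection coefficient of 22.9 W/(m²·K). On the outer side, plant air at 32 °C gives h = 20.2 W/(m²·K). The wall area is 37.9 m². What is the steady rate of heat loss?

Series thermal resistances:
R_inner film = 1/(h_i·A) = 1/(22.9×37.9) = 0.001152 K/W
R_magnesite brick = L/(kA) = 0.16/(3.65×37.9) = 0.001157 K/W
R_silica brick = L/(kA) = 0.23/(1.56×37.9) = 0.00389 K/W
R_outer film = 1/(h_o·A) = 1/(20.2×37.9) = 0.001306 K/W
R_total = 0.007505 K/W
Q = ΔT / R_total = 1117 / 0.007505

Q ≈ 149000 W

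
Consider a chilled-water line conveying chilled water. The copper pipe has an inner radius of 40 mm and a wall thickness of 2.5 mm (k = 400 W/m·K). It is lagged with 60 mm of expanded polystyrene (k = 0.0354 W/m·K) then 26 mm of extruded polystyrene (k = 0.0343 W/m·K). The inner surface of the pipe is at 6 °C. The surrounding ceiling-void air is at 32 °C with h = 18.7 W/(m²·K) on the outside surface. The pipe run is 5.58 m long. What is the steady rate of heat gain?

For a radial system each layer contributes R = ln(r_out/r_in)/(2πkL); films add R = 1/(hA).
R_copper pipe wall = ln(42.5/40)/(2π×400×5.58) = 4.323×10^-6 K/W
R_expanded polystyrene = ln(102.5/42.5)/(2π×0.0354×5.58) = 0.7093 K/W
R_extruded polystyrene = ln(128.5/102.5)/(2π×0.0343×5.58) = 0.188 K/W
R_outer film = 1/(h_o·2πr_oL) = 1/(18.7×2π×0.1285×5.58) = 0.01187 K/W
R_total = 0.9092 K/W
Q = ΔT/R_total = 26/0.9092

Q ≈ 28.6 W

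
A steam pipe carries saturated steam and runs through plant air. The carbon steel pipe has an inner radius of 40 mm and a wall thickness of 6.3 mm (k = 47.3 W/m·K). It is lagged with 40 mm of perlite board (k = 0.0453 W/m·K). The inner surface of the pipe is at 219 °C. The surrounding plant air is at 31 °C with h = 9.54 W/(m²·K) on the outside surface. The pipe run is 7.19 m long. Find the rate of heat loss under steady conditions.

Q ≈ 568 W

Cylindrical conduction, so R = ln(r₂/r₁)/(2πkL) per layer, in series:
R_carbon steel pipe wall = ln(46.3/40)/(2π×47.3×7.19) = 6.845×10^-5 K/W
R_perlite board = ln(86.3/46.3)/(2π×0.0453×7.19) = 0.3043 K/W
R_outer film = 1/(h_o·2πr_oL) = 1/(9.54×2π×0.0863×7.19) = 0.02689 K/W
R_total = 0.3312 K/W
Q = ΔT/R_total = 188/0.3312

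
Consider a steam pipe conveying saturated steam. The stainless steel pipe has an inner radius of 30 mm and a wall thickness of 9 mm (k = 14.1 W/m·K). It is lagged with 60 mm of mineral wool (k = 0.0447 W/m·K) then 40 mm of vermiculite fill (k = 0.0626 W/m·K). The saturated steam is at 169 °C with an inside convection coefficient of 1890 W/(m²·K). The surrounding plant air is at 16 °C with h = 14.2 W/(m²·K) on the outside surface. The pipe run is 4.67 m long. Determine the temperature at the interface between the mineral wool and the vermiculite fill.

Cylindrical conduction, so R = ln(r₂/r₁)/(2πkL) per layer, in series:
R_inner film = 1/(h_i·2πr₁L) = 1/(1890×2π×0.03×4.67) = 6.011×10^-4 K/W
R_stainless steel pipe wall = ln(39/30)/(2π×14.1×4.67) = 6.341×10^-4 K/W
R_mineral wool = ln(99/39)/(2π×0.0447×4.67) = 0.7102 K/W
R_vermiculite fill = ln(139/99)/(2π×0.0626×4.67) = 0.1847 K/W
R_outer film = 1/(h_o·2πr_oL) = 1/(14.2×2π×0.139×4.67) = 0.01727 K/W
R_total = 0.9135 K/W
Q = ΔT/R_total = 153/0.9135
Q = 167 W
T_interface = T_inner − Q·ΣR(inner→interface) = 169 − 167×0.7115

T ≈ 49.8 °C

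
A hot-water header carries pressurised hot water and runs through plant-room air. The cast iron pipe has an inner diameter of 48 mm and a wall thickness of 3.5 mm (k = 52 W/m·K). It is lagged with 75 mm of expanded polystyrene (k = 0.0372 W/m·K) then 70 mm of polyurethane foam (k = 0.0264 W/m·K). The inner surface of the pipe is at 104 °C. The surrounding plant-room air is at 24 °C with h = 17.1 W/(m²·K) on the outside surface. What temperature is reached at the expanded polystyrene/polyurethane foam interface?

T ≈ 52.9 °C

For a radial system each layer contributes R = ln(r_out/r_in)/(2πkL); films add R = 1/(hA).
R_cast iron pipe wall = ln(27.5/24)/(2π×52×1) = 4.167×10^-4 K/W
R_expanded polystyrene = ln(102.5/27.5)/(2π×0.0372×1) = 5.629 K/W
R_polyurethane foam = ln(172.5/102.5)/(2π×0.0264×1) = 3.138 K/W
R_outer film = 1/(h_o·2πr_oL) = 1/(17.1×2π×0.1725×1) = 0.05396 K/W
R_total = 8.821 K/W
Q = ΔT/R_total = 80/8.821
Q = 9.07 W/m
T_interface = T_inner − Q·ΣR(inner→interface) = 104 − 9.07×5.629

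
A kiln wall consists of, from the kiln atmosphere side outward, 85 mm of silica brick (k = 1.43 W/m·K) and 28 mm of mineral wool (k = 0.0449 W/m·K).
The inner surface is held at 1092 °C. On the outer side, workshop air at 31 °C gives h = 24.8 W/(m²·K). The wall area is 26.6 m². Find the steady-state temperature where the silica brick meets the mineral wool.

T ≈ 1000 °C

Model the wall as resistances in series:
R_silica brick = L/(kA) = 0.085/(1.43×26.6) = 0.002235 K/W
R_mineral wool = L/(kA) = 0.028/(0.0449×26.6) = 0.02344 K/W
R_outer film = 1/(h_o·A) = 1/(24.8×26.6) = 0.001516 K/W
R_total = 0.02719 K/W;  Q = ΔT/R_total = 1061/0.02719 = 39020 W
T_interface = T_inner − Q·ΣR(inner→interface) = 1092 − 39000×0.002235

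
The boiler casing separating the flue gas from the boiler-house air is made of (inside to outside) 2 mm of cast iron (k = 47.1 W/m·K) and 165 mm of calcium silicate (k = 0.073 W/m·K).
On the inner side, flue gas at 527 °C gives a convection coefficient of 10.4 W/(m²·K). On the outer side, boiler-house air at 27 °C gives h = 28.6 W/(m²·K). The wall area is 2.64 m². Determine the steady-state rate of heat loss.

Treating each layer as a thermal resistance in series:
R_inner film = 1/(h_i·A) = 1/(10.4×2.64) = 0.03642 K/W
R_cast iron = L/(kA) = 0.002/(47.1×2.64) = 1.608×10^-5 K/W
R_calcium silicate = L/(kA) = 0.165/(0.073×2.64) = 0.8562 K/W
R_outer film = 1/(h_o·A) = 1/(28.6×2.64) = 0.01324 K/W
R_total = 0.9058 K/W
Q = ΔT / R_total = 500 / 0.9058

Q ≈ 552 W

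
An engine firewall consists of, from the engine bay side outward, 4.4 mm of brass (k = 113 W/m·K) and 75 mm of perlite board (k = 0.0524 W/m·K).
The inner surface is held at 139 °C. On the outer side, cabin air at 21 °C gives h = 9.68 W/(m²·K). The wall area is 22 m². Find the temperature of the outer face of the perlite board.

Using the resistance-network approach (series):
R_brass = L/(kA) = 0.0044/(113×22) = 1.77×10^-6 K/W
R_perlite board = L/(kA) = 0.075/(0.0524×22) = 0.06506 K/W
R_outer film = 1/(h_o·A) = 1/(9.68×22) = 0.004696 K/W
R_total = 0.06976 K/W;  Q = ΔT/R_total = 118/0.06976 = 1692 W
T_interface = T_inner − Q·ΣR(inner→interface) = 139 − 1690×0.06506

T ≈ 28.9 °C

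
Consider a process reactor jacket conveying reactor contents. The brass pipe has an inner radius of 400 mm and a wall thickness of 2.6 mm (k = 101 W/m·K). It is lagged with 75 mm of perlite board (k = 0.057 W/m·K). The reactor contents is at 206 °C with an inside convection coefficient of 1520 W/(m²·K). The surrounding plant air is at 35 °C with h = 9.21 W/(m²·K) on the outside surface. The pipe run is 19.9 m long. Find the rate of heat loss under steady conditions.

Q ≈ 6630 W

Radial resistances (cylindrical: R_cond = ln(r_o/r_i)/(2πkL), R_conv = 1/(h·2πrL)):
R_inner film = 1/(h_i·2πr₁L) = 1/(1520×2π×0.4×19.9) = 1.315×10^-5 K/W
R_brass pipe wall = ln(402.6/400)/(2π×101×19.9) = 5.13×10^-7 K/W
R_perlite board = ln(477.6/402.6)/(2π×0.057×19.9) = 0.02397 K/W
R_outer film = 1/(h_o·2πr_oL) = 1/(9.21×2π×0.4776×19.9) = 0.001818 K/W
R_total = 0.0258 K/W
Q = ΔT/R_total = 171/0.0258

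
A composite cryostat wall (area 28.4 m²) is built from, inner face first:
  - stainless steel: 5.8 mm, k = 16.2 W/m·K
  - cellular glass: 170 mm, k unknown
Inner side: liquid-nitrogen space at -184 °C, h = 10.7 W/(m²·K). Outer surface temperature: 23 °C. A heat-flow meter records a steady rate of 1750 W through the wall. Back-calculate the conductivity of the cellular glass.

k ≈ 0.0521 W/(m·K)

Treating each layer as a thermal resistance in series:
R_inner film = 1/(h_i·A) = 1/(10.7×28.4) = 0.003291 K/W
R_stainless steel = L/(kA) = 0.0058/(16.2×28.4) = 1.261×10^-5 K/W
Sum of known resistances R_other = 0.003303 K/W
Total R = ΔT/Q = 207/1750 = 0.1183 K/W
R_cellular glass = R_total − R_other = 0.115 K/W
k = L/(R·A) = 0.17/(0.115×28.4)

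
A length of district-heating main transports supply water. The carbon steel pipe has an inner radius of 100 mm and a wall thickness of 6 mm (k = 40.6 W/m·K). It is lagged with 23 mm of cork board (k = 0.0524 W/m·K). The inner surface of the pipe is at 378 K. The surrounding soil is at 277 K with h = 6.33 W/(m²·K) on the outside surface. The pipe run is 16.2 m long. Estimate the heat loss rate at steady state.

Per-layer cylindrical resistances, series-summed:
R_carbon steel pipe wall = ln(106/100)/(2π×40.6×16.2) = 1.41×10^-5 K/W
R_cork board = ln(129/106)/(2π×0.0524×16.2) = 0.03682 K/W
R_outer film = 1/(h_o·2πr_oL) = 1/(6.33×2π×0.129×16.2) = 0.01203 K/W
R_total = 0.04886 K/W
Q = ΔT/R_total = 101/0.04886

Q ≈ 2070 W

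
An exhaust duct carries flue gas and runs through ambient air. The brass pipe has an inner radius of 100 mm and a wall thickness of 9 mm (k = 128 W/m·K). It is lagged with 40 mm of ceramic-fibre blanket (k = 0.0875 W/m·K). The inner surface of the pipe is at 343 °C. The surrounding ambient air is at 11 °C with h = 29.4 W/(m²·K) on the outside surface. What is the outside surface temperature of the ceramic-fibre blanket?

T ≈ 30.9 °C

Radial resistances (cylindrical: R_cond = ln(r_o/r_i)/(2πkL), R_conv = 1/(h·2πrL)):
R_brass pipe wall = ln(109/100)/(2π×128×1) = 1.072×10^-4 K/W
R_ceramic-fibre blanket = ln(149/109)/(2π×0.0875×1) = 0.5686 K/W
R_outer film = 1/(h_o·2πr_oL) = 1/(29.4×2π×0.149×1) = 0.03633 K/W
R_total = 0.605 K/W
Q = ΔT/R_total = 332/0.605
Q = 549 W/m
T_interface = T_inner − Q·ΣR(inner→interface) = 343 − 549×0.5687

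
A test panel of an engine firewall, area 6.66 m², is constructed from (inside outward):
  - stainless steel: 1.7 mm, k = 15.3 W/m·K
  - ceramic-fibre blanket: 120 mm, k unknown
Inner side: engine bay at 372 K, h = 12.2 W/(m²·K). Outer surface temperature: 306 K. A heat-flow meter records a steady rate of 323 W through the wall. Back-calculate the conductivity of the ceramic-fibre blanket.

Series thermal resistances:
R_inner film = 1/(h_i·A) = 1/(12.2×6.66) = 0.01231 K/W
R_stainless steel = L/(kA) = 0.0017/(15.3×6.66) = 1.668×10^-5 K/W
Sum of known resistances R_other = 0.01232 K/W
Total R = ΔT/Q = 66/323 = 0.2043 K/W
R_ceramic-fibre blanket = R_total − R_other = 0.192 K/W
k = L/(R·A) = 0.12/(0.192×6.66)

k ≈ 0.0938 W/(m·K)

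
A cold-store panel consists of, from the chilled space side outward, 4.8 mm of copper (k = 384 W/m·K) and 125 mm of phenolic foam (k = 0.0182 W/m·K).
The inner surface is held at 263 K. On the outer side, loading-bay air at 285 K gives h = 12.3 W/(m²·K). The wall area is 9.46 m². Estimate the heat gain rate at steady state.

Series thermal resistances:
R_copper = L/(kA) = 0.0048/(384×9.46) = 1.321×10^-6 K/W
R_phenolic foam = L/(kA) = 0.125/(0.0182×9.46) = 0.726 K/W
R_outer film = 1/(h_o·A) = 1/(12.3×9.46) = 0.008594 K/W
R_total = 0.7346 K/W
Q = ΔT / R_total = 22 / 0.7346

Q ≈ 29.9 W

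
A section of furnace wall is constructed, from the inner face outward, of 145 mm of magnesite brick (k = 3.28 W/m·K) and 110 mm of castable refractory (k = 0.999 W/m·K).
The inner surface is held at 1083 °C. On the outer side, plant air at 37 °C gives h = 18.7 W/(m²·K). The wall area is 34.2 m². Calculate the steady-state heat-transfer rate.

Series thermal resistances:
R_magnesite brick = L/(kA) = 0.145/(3.28×34.2) = 0.001293 K/W
R_castable refractory = L/(kA) = 0.11/(0.999×34.2) = 0.00322 K/W
R_outer film = 1/(h_o·A) = 1/(18.7×34.2) = 0.001564 K/W
R_total = 0.006076 K/W
Q = ΔT / R_total = 1046 / 0.006076

Q ≈ 172000 W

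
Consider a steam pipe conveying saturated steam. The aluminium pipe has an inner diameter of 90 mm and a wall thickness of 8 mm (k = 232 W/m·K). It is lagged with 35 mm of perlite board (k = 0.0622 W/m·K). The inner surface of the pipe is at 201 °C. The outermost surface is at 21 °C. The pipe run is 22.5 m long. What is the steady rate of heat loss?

Q ≈ 3120 W

For a radial system each layer contributes R = ln(r_out/r_in)/(2πkL); films add R = 1/(hA).
R_aluminium pipe wall = ln(53/45)/(2π×232×22.5) = 4.989×10^-6 K/W
R_perlite board = ln(88/53)/(2π×0.0622×22.5) = 0.05766 K/W
R_total = 0.05767 K/W
Q = ΔT/R_total = 180/0.05767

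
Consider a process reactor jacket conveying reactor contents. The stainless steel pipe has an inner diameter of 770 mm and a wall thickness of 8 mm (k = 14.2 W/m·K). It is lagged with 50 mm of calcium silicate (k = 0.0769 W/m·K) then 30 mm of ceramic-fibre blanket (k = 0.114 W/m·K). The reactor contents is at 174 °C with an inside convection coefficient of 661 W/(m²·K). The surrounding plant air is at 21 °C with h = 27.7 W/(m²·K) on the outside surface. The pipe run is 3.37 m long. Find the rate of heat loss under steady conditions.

Cylindrical conduction, so R = ln(r₂/r₁)/(2πkL) per layer, in series:
R_inner film = 1/(h_i·2πr₁L) = 1/(661×2π×0.385×3.37) = 1.856×10^-4 K/W
R_stainless steel pipe wall = ln(393/385)/(2π×14.2×3.37) = 6.84×10^-5 K/W
R_calcium silicate = ln(443/393)/(2π×0.0769×3.37) = 0.07355 K/W
R_ceramic-fibre blanket = ln(473/443)/(2π×0.114×3.37) = 0.02715 K/W
R_outer film = 1/(h_o·2πr_oL) = 1/(27.7×2π×0.473×3.37) = 0.003605 K/W
R_total = 0.1046 K/W
Q = ΔT/R_total = 153/0.1046

Q ≈ 1460 W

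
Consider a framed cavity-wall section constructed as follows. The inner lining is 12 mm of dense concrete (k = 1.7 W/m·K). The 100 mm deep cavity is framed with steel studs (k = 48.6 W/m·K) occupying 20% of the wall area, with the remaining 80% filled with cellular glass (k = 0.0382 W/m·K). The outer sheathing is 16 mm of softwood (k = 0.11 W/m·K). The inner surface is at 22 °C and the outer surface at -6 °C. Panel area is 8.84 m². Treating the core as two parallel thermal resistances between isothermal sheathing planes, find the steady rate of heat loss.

Q ≈ 1520 W

Sheathing layers in series; stud and cavity paths in parallel between them.
R_inner = 0.012/(1.7×8.84) = 7.985×10^-4 K/W
R_stud  = 0.1/(48.6×0.2×8.84) = 0.001164 K/W
R_cav   = 0.1/(0.0382×0.8×8.84) = 0.3702 K/W
1/R_core = 1/R_stud + 1/R_cav → R_core = 0.00116 K/W
R_outer = 0.016/(0.11×8.84) = 0.01645 K/W
R_total = 0.01841 K/W
Q = ΔT/R_total = 28/0.01841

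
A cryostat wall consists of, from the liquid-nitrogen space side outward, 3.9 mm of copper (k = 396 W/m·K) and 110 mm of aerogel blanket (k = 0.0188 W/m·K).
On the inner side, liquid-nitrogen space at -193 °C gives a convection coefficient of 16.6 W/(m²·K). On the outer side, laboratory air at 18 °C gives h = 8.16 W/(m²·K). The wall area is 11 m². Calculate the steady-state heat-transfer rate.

Q ≈ 385 W

Using the resistance-network approach (series):
R_inner film = 1/(h_i·A) = 1/(16.6×11) = 0.005476 K/W
R_copper = L/(kA) = 0.0039/(396×11) = 8.953×10^-7 K/W
R_aerogel blanket = L/(kA) = 0.11/(0.0188×11) = 0.5319 K/W
R_outer film = 1/(h_o·A) = 1/(8.16×11) = 0.01114 K/W
R_total = 0.5485 K/W
Q = ΔT / R_total = 211 / 0.5485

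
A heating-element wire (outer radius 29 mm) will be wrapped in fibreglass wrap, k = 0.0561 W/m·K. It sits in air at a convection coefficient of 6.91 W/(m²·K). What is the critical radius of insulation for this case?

r_cr ≈ 8.12 mm

For a cylinder r_cr = k/h = 0.0561/6.91
r_cr = 8.12 mm; since the bare radius (29 mm) is above r_cr, any added insulation will reduce heat loss.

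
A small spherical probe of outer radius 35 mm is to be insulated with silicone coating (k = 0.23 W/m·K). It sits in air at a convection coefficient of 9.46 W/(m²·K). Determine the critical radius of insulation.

r_cr ≈ 48.6 mm

For a sphere r_cr = 2k/h = 2×0.23/9.46
r_cr = 48.6 mm; since the bare radius (35 mm) is below r_cr, adding a thin layer of insulation will *increase* heat loss.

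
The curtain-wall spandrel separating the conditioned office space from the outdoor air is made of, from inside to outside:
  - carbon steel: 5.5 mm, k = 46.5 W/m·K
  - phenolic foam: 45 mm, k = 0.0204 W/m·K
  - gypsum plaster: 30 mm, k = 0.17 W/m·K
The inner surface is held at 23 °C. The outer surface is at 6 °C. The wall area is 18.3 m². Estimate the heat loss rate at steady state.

Q ≈ 131 W

Thermal resistances in series:
R_carbon steel = L/(kA) = 0.0055/(46.5×18.3) = 6.463×10^-6 K/W
R_phenolic foam = L/(kA) = 0.045/(0.0204×18.3) = 0.1205 K/W
R_gypsum plaster = L/(kA) = 0.03/(0.17×18.3) = 0.009643 K/W
R_total = 0.1302 K/W
Q = ΔT / R_total = 17 / 0.1302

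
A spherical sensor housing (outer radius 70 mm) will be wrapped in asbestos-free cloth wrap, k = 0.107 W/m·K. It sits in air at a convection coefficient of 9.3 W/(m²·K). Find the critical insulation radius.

For a sphere r_cr = 2k/h = 2×0.107/9.3
r_cr = 23 mm; since the bare radius (70 mm) is above r_cr, any added insulation will reduce heat loss.

r_cr ≈ 23 mm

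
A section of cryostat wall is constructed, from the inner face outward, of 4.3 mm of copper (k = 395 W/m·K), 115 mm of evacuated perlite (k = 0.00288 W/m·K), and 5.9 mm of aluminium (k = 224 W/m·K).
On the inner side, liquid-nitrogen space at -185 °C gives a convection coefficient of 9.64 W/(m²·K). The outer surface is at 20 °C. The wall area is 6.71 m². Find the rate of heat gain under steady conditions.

Q ≈ 34.4 W

Model the wall as resistances in series:
R_inner film = 1/(h_i·A) = 1/(9.64×6.71) = 0.01546 K/W
R_copper = L/(kA) = 0.0043/(395×6.71) = 1.622×10^-6 K/W
R_evacuated perlite = L/(kA) = 0.115/(0.00288×6.71) = 5.951 K/W
R_aluminium = L/(kA) = 0.0059/(224×6.71) = 3.925×10^-6 K/W
R_total = 5.966 K/W
Q = ΔT / R_total = 205 / 5.966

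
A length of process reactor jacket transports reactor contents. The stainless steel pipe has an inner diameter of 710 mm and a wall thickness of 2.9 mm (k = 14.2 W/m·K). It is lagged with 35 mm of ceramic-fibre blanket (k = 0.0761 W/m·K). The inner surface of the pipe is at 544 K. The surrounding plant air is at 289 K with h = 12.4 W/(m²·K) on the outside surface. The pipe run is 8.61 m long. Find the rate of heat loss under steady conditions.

Cylindrical conduction, so R = ln(r₂/r₁)/(2πkL) per layer, in series:
R_stainless steel pipe wall = ln(357.9/355)/(2π×14.2×8.61) = 1.059×10^-5 K/W
R_ceramic-fibre blanket = ln(392.9/357.9)/(2π×0.0761×8.61) = 0.02266 K/W
R_outer film = 1/(h_o·2πr_oL) = 1/(12.4×2π×0.3929×8.61) = 0.003794 K/W
R_total = 0.02647 K/W
Q = ΔT/R_total = 255/0.02647

Q ≈ 9630 W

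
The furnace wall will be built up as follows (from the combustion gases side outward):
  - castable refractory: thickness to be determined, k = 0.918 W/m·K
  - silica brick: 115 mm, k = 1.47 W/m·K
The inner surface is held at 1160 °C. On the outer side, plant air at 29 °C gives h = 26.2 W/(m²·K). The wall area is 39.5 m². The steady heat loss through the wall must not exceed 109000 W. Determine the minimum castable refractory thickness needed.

L ≈ 269 mm

Treating each layer as a thermal resistance in series:
R_silica brick = L/(kA) = 0.115/(1.47×39.5) = 0.001981 K/W
R_outer film = 1/(h_o·A) = 1/(26.2×39.5) = 9.663×10^-4 K/W
Sum of the known resistances R_other = 0.002947 K/W
Required total resistance R_tot = ΔT/Q_allow = 1131/109000 = 0.01038 K/W
R_castable refractory = R_tot − R_other = 0.007429 K/W
L = R·k·A = 0.007429×0.918×39.5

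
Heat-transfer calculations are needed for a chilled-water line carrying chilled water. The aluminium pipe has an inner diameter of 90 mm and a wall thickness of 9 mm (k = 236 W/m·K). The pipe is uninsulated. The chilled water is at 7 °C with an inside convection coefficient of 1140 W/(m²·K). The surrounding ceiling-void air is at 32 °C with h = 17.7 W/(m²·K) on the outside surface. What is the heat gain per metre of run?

Per-layer cylindrical resistances, series-summed:
R_inner film = 1/(h_i·2πr₁L) = 1/(1140×2π×0.045×1) = 0.003102 K/W
R_aluminium pipe wall = ln(54/45)/(2π×236×1) = 1.23×10^-4 K/W
R_outer film = 1/(h_o·2πr_oL) = 1/(17.7×2π×0.054×1) = 0.1665 K/W
R_total = 0.1697 K/W
Q = ΔT/R_total = 25/0.1697

q′ ≈ 147 W/m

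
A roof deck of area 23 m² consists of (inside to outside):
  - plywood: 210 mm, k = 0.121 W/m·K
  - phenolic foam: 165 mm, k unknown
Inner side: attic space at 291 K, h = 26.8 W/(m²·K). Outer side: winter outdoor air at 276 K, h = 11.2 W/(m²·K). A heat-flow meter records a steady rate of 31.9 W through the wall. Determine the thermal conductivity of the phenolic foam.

k ≈ 0.0184 W/(m·K)

Treating each layer as a thermal resistance in series:
R_inner film = 1/(h_i·A) = 1/(26.8×23) = 0.001622 K/W
R_plywood = L/(kA) = 0.21/(0.121×23) = 0.07546 K/W
R_outer film = 1/(h_o·A) = 1/(11.2×23) = 0.003882 K/W
Sum of known resistances R_other = 0.08096 K/W
Total R = ΔT/Q = 15/31.9 = 0.4702 K/W
R_phenolic foam = R_total − R_other = 0.3893 K/W
k = L/(R·A) = 0.165/(0.3893×23)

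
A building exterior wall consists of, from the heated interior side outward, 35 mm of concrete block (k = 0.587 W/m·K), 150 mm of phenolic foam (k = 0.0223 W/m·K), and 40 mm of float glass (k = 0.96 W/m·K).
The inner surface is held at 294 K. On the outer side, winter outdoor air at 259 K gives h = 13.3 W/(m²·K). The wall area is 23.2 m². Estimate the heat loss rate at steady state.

Model the wall as resistances in series:
R_concrete block = L/(kA) = 0.035/(0.587×23.2) = 0.00257 K/W
R_phenolic foam = L/(kA) = 0.15/(0.0223×23.2) = 0.2899 K/W
R_float glass = L/(kA) = 0.04/(0.96×23.2) = 0.001796 K/W
R_outer film = 1/(h_o·A) = 1/(13.3×23.2) = 0.003241 K/W
R_total = 0.2975 K/W
Q = ΔT / R_total = 35 / 0.2975

Q ≈ 118 W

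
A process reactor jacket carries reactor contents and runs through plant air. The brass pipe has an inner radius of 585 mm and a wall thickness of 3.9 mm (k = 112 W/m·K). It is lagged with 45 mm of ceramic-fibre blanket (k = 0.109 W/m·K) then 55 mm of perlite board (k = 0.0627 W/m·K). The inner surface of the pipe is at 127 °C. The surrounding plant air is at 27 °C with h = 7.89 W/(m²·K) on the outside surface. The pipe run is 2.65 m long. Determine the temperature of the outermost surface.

T ≈ 35.4 °C

For a radial system each layer contributes R = ln(r_out/r_in)/(2πkL); films add R = 1/(hA).
R_brass pipe wall = ln(588.9/585)/(2π×112×2.65) = 3.563×10^-6 K/W
R_ceramic-fibre blanket = ln(633.9/588.9)/(2π×0.109×2.65) = 0.04057 K/W
R_perlite board = ln(688.9/633.9)/(2π×0.0627×2.65) = 0.0797 K/W
R_outer film = 1/(h_o·2πr_oL) = 1/(7.89×2π×0.6889×2.65) = 0.01105 K/W
R_total = 0.1313 K/W
Q = ΔT/R_total = 100/0.1313
Q = 761 W
T_interface = T_inner − Q·ΣR(inner→interface) = 127 − 761×0.1203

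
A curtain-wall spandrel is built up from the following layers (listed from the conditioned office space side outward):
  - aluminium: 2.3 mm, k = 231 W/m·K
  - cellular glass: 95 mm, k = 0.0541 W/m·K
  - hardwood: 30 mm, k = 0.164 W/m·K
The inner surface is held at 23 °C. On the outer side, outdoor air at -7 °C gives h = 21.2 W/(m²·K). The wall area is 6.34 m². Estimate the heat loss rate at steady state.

Thermal resistances in series:
R_aluminium = L/(kA) = 0.0023/(231×6.34) = 1.57×10^-6 K/W
R_cellular glass = L/(kA) = 0.095/(0.0541×6.34) = 0.277 K/W
R_hardwood = L/(kA) = 0.03/(0.164×6.34) = 0.02885 K/W
R_outer film = 1/(h_o·A) = 1/(21.2×6.34) = 0.00744 K/W
R_total = 0.3133 K/W
Q = ΔT / R_total = 30 / 0.3133

Q ≈ 95.8 W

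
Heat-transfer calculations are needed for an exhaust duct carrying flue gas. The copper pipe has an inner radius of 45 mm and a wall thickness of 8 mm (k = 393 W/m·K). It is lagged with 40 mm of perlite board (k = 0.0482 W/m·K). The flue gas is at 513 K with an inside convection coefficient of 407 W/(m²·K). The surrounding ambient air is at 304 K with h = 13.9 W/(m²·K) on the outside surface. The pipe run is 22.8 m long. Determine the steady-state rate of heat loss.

Cylindrical conduction, so R = ln(r₂/r₁)/(2πkL) per layer, in series:
R_inner film = 1/(h_i·2πr₁L) = 1/(407×2π×0.045×22.8) = 3.811×10^-4 K/W
R_copper pipe wall = ln(53/45)/(2π×393×22.8) = 2.906×10^-6 K/W
R_perlite board = ln(93/53)/(2π×0.0482×22.8) = 0.08144 K/W
R_outer film = 1/(h_o·2πr_oL) = 1/(13.9×2π×0.093×22.8) = 0.0054 K/W
R_total = 0.08722 K/W
Q = ΔT/R_total = 209/0.08722

Q ≈ 2400 W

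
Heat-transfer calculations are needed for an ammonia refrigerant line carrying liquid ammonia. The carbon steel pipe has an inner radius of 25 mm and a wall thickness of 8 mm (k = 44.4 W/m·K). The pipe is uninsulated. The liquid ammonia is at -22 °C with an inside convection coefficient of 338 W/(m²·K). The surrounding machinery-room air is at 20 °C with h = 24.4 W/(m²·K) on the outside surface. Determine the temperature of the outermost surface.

Radial resistances (cylindrical: R_cond = ln(r_o/r_i)/(2πkL), R_conv = 1/(h·2πrL)):
R_inner film = 1/(h_i·2πr₁L) = 1/(338×2π×0.025×1) = 0.01883 K/W
R_carbon steel pipe wall = ln(33/25)/(2π×44.4×1) = 9.952×10^-4 K/W
R_outer film = 1/(h_o·2πr_oL) = 1/(24.4×2π×0.033×1) = 0.1977 K/W
R_total = 0.2175 K/W
Q = ΔT/R_total = 42/0.2175
Q = 193 W/m
T_interface = T_inner + Q·ΣR(inner→interface) = -22 + 193×0.01983

T ≈ -18.2 °C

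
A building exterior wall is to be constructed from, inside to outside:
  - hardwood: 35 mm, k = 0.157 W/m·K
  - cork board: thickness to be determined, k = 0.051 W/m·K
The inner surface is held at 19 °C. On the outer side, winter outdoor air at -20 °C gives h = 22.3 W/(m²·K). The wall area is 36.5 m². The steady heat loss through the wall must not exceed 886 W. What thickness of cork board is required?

L ≈ 68.3 mm

Model the wall as resistances in series:
R_hardwood = L/(kA) = 0.035/(0.157×36.5) = 0.006108 K/W
R_outer film = 1/(h_o·A) = 1/(22.3×36.5) = 0.001229 K/W
Sum of the known resistances R_other = 0.007336 K/W
Required total resistance R_tot = ΔT/Q_allow = 39/886 = 0.04402 K/W
R_cork board = R_tot − R_other = 0.03668 K/W
L = R·k·A = 0.03668×0.051×36.5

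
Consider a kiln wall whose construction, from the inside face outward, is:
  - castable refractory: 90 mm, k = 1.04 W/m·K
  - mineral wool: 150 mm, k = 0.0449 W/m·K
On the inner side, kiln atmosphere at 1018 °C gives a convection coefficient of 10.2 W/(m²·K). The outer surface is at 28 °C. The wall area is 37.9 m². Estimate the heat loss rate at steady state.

Using the resistance-network approach (series):
R_inner film = 1/(h_i·A) = 1/(10.2×37.9) = 0.002587 K/W
R_castable refractory = L/(kA) = 0.09/(1.04×37.9) = 0.002283 K/W
R_mineral wool = L/(kA) = 0.15/(0.0449×37.9) = 0.08815 K/W
R_total = 0.09302 K/W
Q = ΔT / R_total = 990 / 0.09302

Q ≈ 10600 W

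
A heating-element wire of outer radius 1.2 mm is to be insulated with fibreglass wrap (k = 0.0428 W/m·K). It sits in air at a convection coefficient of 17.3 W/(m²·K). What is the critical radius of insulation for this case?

r_cr ≈ 2.47 mm

For a cylinder r_cr = k/h = 0.0428/17.3
r_cr = 2.47 mm; since the bare radius (1.2 mm) is below r_cr, adding a thin layer of insulation will *increase* heat loss.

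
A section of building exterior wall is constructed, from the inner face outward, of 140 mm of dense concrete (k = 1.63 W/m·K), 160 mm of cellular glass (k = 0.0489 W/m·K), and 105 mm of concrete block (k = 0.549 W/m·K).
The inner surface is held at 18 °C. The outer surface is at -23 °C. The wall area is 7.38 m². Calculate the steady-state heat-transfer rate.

Q ≈ 85.3 W

Series thermal resistances:
R_dense concrete = L/(kA) = 0.14/(1.63×7.38) = 0.01164 K/W
R_cellular glass = L/(kA) = 0.16/(0.0489×7.38) = 0.4434 K/W
R_concrete block = L/(kA) = 0.105/(0.549×7.38) = 0.02592 K/W
R_total = 0.4809 K/W
Q = ΔT / R_total = 41 / 0.4809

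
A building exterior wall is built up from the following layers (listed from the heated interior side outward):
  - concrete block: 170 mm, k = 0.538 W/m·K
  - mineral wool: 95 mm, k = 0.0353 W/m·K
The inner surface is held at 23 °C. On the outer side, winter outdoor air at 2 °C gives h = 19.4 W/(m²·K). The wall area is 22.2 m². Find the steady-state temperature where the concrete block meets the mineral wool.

Series thermal resistances:
R_concrete block = L/(kA) = 0.17/(0.538×22.2) = 0.01423 K/W
R_mineral wool = L/(kA) = 0.095/(0.0353×22.2) = 0.1212 K/W
R_outer film = 1/(h_o·A) = 1/(19.4×22.2) = 0.002322 K/W
R_total = 0.1378 K/W;  Q = ΔT/R_total = 21/0.1378 = 152.4 W
T_interface = T_inner − Q·ΣR(inner→interface) = 23 − 152×0.01423

T ≈ 20.8 °C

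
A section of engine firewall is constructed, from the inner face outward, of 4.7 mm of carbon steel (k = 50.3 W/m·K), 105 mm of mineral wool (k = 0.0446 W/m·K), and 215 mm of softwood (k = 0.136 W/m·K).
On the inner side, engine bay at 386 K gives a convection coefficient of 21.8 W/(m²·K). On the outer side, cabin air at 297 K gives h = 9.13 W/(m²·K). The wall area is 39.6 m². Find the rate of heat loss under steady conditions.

Model the wall as resistances in series:
R_inner film = 1/(h_i·A) = 1/(21.8×39.6) = 0.001158 K/W
R_carbon steel = L/(kA) = 0.0047/(50.3×39.6) = 2.36×10^-6 K/W
R_mineral wool = L/(kA) = 0.105/(0.0446×39.6) = 0.05945 K/W
R_softwood = L/(kA) = 0.215/(0.136×39.6) = 0.03992 K/W
R_outer film = 1/(h_o·A) = 1/(9.13×39.6) = 0.002766 K/W
R_total = 0.1033 K/W
Q = ΔT / R_total = 89 / 0.1033

Q ≈ 862 W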